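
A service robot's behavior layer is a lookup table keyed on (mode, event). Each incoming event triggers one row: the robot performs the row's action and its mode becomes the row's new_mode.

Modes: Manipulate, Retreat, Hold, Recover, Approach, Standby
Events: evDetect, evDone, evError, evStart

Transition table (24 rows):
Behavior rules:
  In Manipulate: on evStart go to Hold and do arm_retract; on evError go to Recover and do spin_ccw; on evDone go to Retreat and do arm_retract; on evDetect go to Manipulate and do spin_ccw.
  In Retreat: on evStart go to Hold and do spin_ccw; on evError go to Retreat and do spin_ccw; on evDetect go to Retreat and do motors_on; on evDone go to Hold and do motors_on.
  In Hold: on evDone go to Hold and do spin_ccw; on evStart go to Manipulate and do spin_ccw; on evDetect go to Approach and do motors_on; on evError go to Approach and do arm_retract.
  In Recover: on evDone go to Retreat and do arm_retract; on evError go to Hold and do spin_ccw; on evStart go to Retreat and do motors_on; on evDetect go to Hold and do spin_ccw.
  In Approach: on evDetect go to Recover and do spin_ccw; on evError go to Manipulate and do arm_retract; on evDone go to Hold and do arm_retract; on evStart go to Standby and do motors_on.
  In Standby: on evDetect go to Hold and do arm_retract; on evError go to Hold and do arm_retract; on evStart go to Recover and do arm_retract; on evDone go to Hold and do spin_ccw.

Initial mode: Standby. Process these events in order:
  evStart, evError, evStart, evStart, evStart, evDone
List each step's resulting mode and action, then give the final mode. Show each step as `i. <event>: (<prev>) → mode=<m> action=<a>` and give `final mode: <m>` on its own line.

1. evStart: (Standby) → mode=Recover action=arm_retract
2. evError: (Recover) → mode=Hold action=spin_ccw
3. evStart: (Hold) → mode=Manipulate action=spin_ccw
4. evStart: (Manipulate) → mode=Hold action=arm_retract
5. evStart: (Hold) → mode=Manipulate action=spin_ccw
6. evDone: (Manipulate) → mode=Retreat action=arm_retract

final mode: Retreat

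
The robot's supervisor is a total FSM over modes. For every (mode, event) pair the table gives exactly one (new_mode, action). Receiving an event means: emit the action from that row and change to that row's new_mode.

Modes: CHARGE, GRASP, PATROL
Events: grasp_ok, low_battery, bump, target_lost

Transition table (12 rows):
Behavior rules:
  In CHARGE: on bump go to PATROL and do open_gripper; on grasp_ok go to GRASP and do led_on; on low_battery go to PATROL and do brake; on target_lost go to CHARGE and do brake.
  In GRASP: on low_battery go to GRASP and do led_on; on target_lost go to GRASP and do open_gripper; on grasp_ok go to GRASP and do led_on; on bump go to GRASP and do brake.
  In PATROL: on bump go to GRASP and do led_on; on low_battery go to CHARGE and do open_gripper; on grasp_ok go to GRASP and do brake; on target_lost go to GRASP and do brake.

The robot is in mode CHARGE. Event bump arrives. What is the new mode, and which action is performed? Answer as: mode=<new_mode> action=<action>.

mode=PATROL action=open_gripper

current mode = CHARGE; filter table to that mode:
  (CHARGE, bump) → (PATROL, open_gripper)  ← event matches
  (CHARGE, grasp_ok) → (GRASP, led_on)
  (CHARGE, low_battery) → (PATROL, brake)
  (CHARGE, target_lost) → (CHARGE, brake)
event = bump selects (PATROL, open_gripper)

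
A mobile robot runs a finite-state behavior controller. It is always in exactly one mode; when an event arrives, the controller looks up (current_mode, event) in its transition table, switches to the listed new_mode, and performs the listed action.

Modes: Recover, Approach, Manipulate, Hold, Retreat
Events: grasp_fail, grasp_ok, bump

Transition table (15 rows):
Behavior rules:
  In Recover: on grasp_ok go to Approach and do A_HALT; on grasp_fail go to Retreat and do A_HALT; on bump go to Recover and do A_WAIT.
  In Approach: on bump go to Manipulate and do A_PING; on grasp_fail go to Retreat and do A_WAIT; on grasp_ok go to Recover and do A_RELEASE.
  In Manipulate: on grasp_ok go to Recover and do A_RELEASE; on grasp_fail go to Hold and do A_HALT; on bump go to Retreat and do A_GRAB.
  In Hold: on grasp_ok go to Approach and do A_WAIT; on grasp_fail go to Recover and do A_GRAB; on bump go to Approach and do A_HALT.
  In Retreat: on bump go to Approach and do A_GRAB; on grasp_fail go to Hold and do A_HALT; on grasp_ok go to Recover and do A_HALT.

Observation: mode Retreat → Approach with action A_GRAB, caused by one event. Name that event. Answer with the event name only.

try grasp_fail: (Retreat, grasp_fail) → (Hold, A_HALT)
try grasp_ok: (Retreat, grasp_ok) → (Recover, A_HALT)
try bump: (Retreat, bump) → (Approach, A_GRAB)  ← matches

bump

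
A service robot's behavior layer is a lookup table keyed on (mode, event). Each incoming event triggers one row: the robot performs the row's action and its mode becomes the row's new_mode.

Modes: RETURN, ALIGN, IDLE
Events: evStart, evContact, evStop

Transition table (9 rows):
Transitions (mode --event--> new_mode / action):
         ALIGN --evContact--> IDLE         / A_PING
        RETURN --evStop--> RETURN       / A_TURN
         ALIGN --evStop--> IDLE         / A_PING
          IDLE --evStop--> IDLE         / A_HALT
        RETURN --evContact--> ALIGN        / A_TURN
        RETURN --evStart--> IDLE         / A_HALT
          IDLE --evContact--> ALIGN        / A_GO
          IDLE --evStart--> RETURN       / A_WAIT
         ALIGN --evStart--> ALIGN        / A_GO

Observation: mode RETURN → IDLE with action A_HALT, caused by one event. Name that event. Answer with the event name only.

try evStart: (RETURN, evStart) → (IDLE, A_HALT)  ← matches
try evContact: (RETURN, evContact) → (ALIGN, A_TURN)
try evStop: (RETURN, evStop) → (RETURN, A_TURN)

evStart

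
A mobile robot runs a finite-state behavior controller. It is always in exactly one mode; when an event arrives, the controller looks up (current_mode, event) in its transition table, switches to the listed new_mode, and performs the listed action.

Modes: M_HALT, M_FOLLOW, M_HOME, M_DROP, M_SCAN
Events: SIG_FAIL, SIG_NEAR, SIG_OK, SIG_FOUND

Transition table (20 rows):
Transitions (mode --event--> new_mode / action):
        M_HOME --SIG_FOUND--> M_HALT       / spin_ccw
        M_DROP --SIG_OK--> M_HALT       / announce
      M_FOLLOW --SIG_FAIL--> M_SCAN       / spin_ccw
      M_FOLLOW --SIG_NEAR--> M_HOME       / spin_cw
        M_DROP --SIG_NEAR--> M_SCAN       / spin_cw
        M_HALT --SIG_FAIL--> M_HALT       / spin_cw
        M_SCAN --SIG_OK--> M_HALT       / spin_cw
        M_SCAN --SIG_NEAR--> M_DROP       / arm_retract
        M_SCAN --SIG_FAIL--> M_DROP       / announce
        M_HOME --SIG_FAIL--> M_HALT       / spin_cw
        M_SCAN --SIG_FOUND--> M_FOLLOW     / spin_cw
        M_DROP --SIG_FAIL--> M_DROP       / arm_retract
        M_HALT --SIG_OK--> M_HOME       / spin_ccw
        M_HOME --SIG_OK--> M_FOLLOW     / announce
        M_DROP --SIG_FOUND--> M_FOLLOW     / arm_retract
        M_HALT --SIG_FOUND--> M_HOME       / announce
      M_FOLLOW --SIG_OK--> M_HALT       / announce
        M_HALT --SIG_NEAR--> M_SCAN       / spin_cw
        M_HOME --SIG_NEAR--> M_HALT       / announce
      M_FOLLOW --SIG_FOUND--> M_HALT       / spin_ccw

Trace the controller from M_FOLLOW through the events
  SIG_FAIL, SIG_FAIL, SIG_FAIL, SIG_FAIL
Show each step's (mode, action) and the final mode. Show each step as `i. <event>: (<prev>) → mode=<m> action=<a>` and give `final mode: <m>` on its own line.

1. SIG_FAIL: (M_FOLLOW) → mode=M_SCAN action=spin_ccw
2. SIG_FAIL: (M_SCAN) → mode=M_DROP action=announce
3. SIG_FAIL: (M_DROP) → mode=M_DROP action=arm_retract
4. SIG_FAIL: (M_DROP) → mode=M_DROP action=arm_retract

final mode: M_DROP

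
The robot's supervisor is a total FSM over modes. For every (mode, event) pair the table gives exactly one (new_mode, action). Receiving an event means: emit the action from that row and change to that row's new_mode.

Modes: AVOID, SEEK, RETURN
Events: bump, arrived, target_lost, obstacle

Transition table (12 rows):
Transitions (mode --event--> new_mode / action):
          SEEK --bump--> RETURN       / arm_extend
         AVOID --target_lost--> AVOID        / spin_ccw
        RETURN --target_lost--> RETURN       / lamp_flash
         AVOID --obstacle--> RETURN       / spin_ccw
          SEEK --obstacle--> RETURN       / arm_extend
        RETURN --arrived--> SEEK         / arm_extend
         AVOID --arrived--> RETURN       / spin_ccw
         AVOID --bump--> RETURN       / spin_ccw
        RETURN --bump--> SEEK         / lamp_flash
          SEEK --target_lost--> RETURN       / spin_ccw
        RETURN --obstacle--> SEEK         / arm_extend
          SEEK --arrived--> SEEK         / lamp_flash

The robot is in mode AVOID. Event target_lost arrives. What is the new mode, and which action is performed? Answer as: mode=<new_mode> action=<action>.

mode=AVOID action=spin_ccw

current mode = AVOID; filter table to that mode:
  (AVOID, target_lost) → (AVOID, spin_ccw)  ← event matches
  (AVOID, obstacle) → (RETURN, spin_ccw)
  (AVOID, arrived) → (RETURN, spin_ccw)
  (AVOID, bump) → (RETURN, spin_ccw)
event = target_lost selects (AVOID, spin_ccw)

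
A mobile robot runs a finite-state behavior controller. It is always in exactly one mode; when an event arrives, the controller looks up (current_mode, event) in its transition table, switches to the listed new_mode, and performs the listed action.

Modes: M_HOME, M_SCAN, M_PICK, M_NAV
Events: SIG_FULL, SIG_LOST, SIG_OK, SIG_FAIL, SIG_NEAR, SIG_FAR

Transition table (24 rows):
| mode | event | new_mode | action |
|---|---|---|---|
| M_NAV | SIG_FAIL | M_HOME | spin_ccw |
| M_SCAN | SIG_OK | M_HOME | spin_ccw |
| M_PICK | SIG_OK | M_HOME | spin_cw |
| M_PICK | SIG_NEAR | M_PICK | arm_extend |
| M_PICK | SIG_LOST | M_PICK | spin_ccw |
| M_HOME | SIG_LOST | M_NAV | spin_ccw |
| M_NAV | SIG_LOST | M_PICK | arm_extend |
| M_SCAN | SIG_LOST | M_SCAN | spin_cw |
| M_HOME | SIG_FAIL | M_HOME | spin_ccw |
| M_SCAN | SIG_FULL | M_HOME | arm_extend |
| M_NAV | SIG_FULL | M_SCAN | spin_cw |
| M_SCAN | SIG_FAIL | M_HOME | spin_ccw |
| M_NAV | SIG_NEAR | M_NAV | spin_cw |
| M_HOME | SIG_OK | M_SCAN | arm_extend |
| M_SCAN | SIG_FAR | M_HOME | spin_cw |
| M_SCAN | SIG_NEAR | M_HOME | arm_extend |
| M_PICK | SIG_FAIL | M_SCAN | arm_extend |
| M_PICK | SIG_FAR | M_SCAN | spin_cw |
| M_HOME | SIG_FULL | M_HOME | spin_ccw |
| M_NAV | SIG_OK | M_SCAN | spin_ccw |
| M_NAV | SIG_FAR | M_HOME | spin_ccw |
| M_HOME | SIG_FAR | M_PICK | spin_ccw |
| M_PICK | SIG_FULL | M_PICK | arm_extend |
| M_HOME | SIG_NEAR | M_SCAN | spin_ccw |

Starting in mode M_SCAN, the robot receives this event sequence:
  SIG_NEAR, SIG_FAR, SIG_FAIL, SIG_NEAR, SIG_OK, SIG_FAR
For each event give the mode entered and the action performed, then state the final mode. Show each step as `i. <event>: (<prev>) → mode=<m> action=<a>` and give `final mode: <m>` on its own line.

1. SIG_NEAR: (M_SCAN) → mode=M_HOME action=arm_extend
2. SIG_FAR: (M_HOME) → mode=M_PICK action=spin_ccw
3. SIG_FAIL: (M_PICK) → mode=M_SCAN action=arm_extend
4. SIG_NEAR: (M_SCAN) → mode=M_HOME action=arm_extend
5. SIG_OK: (M_HOME) → mode=M_SCAN action=arm_extend
6. SIG_FAR: (M_SCAN) → mode=M_HOME action=spin_cw

final mode: M_HOME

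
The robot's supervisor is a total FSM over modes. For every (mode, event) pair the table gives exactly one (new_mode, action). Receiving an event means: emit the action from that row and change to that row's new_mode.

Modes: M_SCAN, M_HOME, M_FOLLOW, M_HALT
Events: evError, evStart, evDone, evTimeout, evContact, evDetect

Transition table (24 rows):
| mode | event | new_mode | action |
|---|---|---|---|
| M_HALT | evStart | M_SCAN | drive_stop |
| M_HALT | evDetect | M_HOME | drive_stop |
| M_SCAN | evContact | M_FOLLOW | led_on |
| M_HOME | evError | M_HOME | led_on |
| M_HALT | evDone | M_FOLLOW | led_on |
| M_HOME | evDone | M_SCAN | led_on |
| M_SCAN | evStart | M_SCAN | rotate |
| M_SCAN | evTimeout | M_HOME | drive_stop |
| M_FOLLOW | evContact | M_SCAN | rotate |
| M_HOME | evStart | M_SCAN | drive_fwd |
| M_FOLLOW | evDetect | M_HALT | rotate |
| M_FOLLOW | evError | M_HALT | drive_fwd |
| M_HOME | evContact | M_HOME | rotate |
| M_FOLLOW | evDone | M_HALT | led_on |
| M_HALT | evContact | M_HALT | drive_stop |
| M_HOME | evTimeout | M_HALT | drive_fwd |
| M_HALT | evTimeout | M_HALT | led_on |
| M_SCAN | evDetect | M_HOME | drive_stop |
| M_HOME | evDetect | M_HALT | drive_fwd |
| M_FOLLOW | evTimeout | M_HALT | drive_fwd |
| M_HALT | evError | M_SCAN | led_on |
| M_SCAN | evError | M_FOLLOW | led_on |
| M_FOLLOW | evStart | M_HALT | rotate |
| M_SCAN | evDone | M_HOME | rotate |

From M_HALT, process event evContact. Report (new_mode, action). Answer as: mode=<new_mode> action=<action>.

mode=M_HALT action=drive_stop

current mode = M_HALT; filter table to that mode:
  (M_HALT, evStart) → (M_SCAN, drive_stop)
  (M_HALT, evDetect) → (M_HOME, drive_stop)
  (M_HALT, evDone) → (M_FOLLOW, led_on)
  (M_HALT, evContact) → (M_HALT, drive_stop)  ← event matches
  (M_HALT, evTimeout) → (M_HALT, led_on)
  (M_HALT, evError) → (M_SCAN, led_on)
event = evContact selects (M_HALT, drive_stop)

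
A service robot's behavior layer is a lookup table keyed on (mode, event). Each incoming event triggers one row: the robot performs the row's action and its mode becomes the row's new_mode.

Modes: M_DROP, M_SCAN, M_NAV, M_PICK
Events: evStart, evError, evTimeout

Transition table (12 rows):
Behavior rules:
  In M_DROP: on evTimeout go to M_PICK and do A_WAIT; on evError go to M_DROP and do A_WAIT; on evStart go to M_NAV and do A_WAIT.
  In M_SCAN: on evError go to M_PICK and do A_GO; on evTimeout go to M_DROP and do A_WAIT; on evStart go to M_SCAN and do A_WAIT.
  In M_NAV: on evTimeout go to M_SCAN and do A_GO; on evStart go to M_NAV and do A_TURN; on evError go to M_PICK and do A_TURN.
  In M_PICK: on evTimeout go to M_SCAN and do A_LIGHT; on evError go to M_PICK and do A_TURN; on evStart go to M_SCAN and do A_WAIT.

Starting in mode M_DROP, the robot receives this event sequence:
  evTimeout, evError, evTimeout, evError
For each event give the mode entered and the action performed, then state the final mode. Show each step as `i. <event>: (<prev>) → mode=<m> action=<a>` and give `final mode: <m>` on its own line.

final mode: M_PICK

1. evTimeout: (M_DROP) → mode=M_PICK action=A_WAIT
2. evError: (M_PICK) → mode=M_PICK action=A_TURN
3. evTimeout: (M_PICK) → mode=M_SCAN action=A_LIGHT
4. evError: (M_SCAN) → mode=M_PICK action=A_GO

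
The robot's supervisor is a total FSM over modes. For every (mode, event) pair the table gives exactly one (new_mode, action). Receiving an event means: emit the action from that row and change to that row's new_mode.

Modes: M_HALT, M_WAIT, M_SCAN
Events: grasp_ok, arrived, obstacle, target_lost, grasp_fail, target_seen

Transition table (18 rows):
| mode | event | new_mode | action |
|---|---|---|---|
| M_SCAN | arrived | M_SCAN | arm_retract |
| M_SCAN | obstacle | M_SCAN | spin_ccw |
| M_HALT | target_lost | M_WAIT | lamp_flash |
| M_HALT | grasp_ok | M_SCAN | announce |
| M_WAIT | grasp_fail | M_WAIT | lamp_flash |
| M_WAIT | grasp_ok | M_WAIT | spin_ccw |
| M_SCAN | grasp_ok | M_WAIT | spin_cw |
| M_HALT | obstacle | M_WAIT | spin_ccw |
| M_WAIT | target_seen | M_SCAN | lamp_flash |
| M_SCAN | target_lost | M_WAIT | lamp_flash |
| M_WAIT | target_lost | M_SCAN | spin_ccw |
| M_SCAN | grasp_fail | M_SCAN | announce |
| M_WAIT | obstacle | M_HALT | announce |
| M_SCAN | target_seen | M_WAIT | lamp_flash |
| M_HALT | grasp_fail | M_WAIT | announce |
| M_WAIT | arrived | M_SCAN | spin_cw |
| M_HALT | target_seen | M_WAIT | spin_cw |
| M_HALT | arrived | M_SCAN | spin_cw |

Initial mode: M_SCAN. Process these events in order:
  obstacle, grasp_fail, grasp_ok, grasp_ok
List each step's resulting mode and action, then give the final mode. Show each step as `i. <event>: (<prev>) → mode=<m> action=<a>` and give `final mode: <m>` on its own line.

final mode: M_WAIT

1. obstacle: (M_SCAN) → mode=M_SCAN action=spin_ccw
2. grasp_fail: (M_SCAN) → mode=M_SCAN action=announce
3. grasp_ok: (M_SCAN) → mode=M_WAIT action=spin_cw
4. grasp_ok: (M_WAIT) → mode=M_WAIT action=spin_ccw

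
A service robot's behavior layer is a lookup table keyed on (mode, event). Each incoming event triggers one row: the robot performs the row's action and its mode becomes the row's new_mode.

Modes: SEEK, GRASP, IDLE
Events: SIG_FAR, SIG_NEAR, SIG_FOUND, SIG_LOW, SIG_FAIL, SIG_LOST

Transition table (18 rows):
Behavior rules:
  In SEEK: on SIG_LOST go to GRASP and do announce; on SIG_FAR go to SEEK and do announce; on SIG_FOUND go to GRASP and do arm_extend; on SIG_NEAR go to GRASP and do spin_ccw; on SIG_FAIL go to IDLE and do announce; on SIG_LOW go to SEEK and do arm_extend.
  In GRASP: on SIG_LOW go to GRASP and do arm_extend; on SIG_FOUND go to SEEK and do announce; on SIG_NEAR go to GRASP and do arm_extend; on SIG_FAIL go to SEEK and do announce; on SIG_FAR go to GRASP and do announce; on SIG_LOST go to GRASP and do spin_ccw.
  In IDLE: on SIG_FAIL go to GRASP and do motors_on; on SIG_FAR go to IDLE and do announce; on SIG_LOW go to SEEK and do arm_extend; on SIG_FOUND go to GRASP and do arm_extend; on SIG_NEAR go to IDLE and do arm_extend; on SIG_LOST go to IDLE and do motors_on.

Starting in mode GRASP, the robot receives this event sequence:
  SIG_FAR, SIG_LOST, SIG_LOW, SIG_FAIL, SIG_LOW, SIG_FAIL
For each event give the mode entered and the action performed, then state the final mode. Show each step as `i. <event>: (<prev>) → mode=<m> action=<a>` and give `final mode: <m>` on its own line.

1. SIG_FAR: (GRASP) → mode=GRASP action=announce
2. SIG_LOST: (GRASP) → mode=GRASP action=spin_ccw
3. SIG_LOW: (GRASP) → mode=GRASP action=arm_extend
4. SIG_FAIL: (GRASP) → mode=SEEK action=announce
5. SIG_LOW: (SEEK) → mode=SEEK action=arm_extend
6. SIG_FAIL: (SEEK) → mode=IDLE action=announce

final mode: IDLE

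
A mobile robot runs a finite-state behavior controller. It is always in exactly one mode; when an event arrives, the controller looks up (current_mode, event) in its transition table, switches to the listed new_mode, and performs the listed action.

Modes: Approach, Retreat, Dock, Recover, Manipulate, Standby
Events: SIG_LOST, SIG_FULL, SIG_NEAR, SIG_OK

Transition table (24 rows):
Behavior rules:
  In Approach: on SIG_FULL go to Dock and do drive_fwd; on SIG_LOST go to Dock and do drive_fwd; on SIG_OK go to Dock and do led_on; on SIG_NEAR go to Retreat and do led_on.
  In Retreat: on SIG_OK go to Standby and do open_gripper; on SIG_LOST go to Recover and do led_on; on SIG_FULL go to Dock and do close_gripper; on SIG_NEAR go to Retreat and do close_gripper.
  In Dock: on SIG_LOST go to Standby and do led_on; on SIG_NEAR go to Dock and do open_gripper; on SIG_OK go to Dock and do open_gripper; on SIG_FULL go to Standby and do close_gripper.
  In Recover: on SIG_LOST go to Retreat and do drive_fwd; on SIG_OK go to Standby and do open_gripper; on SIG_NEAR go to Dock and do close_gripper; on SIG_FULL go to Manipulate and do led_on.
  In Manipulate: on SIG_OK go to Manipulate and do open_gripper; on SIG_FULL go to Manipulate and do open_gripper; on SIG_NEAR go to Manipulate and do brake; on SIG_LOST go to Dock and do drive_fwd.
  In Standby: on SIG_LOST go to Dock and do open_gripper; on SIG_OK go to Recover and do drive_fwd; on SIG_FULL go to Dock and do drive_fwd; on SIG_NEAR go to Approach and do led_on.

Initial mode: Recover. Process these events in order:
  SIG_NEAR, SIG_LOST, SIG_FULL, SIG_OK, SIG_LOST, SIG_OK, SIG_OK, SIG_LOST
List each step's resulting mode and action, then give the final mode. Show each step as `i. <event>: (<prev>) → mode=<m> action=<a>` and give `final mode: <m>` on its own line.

final mode: Dock

1. SIG_NEAR: (Recover) → mode=Dock action=close_gripper
2. SIG_LOST: (Dock) → mode=Standby action=led_on
3. SIG_FULL: (Standby) → mode=Dock action=drive_fwd
4. SIG_OK: (Dock) → mode=Dock action=open_gripper
5. SIG_LOST: (Dock) → mode=Standby action=led_on
6. SIG_OK: (Standby) → mode=Recover action=drive_fwd
7. SIG_OK: (Recover) → mode=Standby action=open_gripper
8. SIG_LOST: (Standby) → mode=Dock action=open_gripper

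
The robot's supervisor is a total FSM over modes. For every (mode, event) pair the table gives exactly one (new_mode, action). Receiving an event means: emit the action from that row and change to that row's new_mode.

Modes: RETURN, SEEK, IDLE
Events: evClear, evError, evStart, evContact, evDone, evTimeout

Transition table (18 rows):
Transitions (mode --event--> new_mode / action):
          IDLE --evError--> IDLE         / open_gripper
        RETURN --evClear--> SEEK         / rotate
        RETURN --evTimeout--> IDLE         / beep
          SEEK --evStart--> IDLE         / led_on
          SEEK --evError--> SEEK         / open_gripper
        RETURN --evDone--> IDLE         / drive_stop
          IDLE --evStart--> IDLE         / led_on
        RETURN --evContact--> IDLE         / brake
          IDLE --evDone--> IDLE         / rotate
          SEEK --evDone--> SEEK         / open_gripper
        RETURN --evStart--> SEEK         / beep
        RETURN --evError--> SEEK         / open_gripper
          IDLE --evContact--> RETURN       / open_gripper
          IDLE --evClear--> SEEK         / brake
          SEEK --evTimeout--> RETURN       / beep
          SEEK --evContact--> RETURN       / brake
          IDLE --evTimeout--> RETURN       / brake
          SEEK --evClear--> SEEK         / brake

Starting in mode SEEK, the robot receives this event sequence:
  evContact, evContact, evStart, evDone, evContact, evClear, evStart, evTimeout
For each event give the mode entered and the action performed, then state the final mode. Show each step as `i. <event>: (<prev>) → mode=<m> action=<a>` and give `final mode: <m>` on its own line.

1. evContact: (SEEK) → mode=RETURN action=brake
2. evContact: (RETURN) → mode=IDLE action=brake
3. evStart: (IDLE) → mode=IDLE action=led_on
4. evDone: (IDLE) → mode=IDLE action=rotate
5. evContact: (IDLE) → mode=RETURN action=open_gripper
6. evClear: (RETURN) → mode=SEEK action=rotate
7. evStart: (SEEK) → mode=IDLE action=led_on
8. evTimeout: (IDLE) → mode=RETURN action=brake

final mode: RETURN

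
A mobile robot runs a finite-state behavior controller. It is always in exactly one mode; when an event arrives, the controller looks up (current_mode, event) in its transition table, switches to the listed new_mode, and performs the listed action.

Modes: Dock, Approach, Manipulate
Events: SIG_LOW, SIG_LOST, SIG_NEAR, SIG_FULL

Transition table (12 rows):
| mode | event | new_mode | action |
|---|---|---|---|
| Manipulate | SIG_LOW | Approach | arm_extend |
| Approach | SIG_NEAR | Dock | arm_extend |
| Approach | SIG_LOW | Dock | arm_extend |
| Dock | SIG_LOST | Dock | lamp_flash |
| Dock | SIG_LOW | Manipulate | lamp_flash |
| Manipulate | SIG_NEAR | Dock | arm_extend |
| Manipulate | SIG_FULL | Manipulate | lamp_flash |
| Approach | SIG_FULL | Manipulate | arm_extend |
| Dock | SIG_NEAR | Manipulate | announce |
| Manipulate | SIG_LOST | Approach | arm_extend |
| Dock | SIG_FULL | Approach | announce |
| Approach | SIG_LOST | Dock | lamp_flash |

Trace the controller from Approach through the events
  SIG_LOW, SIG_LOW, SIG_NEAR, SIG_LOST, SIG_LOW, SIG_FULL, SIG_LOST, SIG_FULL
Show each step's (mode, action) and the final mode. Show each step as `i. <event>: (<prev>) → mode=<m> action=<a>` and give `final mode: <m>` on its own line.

1. SIG_LOW: (Approach) → mode=Dock action=arm_extend
2. SIG_LOW: (Dock) → mode=Manipulate action=lamp_flash
3. SIG_NEAR: (Manipulate) → mode=Dock action=arm_extend
4. SIG_LOST: (Dock) → mode=Dock action=lamp_flash
5. SIG_LOW: (Dock) → mode=Manipulate action=lamp_flash
6. SIG_FULL: (Manipulate) → mode=Manipulate action=lamp_flash
7. SIG_LOST: (Manipulate) → mode=Approach action=arm_extend
8. SIG_FULL: (Approach) → mode=Manipulate action=arm_extend

final mode: Manipulate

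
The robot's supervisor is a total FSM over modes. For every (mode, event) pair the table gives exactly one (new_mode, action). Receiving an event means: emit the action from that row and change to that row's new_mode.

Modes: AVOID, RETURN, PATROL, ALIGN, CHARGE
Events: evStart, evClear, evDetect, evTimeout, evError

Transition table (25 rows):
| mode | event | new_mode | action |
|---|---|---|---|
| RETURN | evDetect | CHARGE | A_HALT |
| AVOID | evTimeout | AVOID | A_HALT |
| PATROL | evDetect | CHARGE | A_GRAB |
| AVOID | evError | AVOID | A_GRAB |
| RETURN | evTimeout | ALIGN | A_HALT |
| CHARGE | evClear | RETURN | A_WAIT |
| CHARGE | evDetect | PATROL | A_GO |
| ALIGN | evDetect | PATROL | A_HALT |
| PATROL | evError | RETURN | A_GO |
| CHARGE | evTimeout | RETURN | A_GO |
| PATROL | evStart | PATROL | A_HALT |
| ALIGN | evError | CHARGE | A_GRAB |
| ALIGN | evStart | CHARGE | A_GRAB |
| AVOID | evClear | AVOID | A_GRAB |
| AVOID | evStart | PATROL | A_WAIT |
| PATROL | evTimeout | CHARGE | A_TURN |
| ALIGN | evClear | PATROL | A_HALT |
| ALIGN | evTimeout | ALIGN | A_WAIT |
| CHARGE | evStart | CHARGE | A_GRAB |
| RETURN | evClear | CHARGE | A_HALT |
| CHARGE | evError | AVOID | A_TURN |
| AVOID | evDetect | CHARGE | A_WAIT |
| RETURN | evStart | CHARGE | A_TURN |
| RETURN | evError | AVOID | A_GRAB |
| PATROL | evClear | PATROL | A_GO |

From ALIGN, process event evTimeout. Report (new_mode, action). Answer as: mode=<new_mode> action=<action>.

current mode = ALIGN; filter table to that mode:
  (ALIGN, evDetect) → (PATROL, A_HALT)
  (ALIGN, evError) → (CHARGE, A_GRAB)
  (ALIGN, evStart) → (CHARGE, A_GRAB)
  (ALIGN, evClear) → (PATROL, A_HALT)
  (ALIGN, evTimeout) → (ALIGN, A_WAIT)  ← event matches
event = evTimeout selects (ALIGN, A_WAIT)

mode=ALIGN action=A_WAIT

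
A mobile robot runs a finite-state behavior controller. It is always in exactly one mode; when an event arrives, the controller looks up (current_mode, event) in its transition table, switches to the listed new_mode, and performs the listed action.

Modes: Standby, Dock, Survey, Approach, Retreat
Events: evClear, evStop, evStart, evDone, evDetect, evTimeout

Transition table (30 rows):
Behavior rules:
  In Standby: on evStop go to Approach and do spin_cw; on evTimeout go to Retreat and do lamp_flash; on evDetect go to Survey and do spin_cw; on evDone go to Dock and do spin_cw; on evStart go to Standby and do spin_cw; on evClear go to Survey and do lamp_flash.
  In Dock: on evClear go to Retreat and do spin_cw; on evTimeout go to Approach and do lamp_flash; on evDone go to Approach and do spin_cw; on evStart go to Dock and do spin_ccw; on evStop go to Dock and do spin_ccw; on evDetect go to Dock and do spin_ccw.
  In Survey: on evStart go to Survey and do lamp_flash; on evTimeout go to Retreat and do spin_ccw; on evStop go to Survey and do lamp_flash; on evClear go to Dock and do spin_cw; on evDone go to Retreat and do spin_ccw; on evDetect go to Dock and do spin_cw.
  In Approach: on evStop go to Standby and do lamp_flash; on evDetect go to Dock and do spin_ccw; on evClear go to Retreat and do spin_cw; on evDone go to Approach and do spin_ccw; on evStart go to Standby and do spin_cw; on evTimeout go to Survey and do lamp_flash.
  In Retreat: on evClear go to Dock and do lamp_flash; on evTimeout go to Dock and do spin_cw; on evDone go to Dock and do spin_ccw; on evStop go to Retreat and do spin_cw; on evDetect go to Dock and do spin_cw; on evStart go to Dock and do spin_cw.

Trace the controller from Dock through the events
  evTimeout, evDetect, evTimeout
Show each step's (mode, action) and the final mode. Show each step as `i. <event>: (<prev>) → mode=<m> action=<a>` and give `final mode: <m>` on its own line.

1. evTimeout: (Dock) → mode=Approach action=lamp_flash
2. evDetect: (Approach) → mode=Dock action=spin_ccw
3. evTimeout: (Dock) → mode=Approach action=lamp_flash

final mode: Approach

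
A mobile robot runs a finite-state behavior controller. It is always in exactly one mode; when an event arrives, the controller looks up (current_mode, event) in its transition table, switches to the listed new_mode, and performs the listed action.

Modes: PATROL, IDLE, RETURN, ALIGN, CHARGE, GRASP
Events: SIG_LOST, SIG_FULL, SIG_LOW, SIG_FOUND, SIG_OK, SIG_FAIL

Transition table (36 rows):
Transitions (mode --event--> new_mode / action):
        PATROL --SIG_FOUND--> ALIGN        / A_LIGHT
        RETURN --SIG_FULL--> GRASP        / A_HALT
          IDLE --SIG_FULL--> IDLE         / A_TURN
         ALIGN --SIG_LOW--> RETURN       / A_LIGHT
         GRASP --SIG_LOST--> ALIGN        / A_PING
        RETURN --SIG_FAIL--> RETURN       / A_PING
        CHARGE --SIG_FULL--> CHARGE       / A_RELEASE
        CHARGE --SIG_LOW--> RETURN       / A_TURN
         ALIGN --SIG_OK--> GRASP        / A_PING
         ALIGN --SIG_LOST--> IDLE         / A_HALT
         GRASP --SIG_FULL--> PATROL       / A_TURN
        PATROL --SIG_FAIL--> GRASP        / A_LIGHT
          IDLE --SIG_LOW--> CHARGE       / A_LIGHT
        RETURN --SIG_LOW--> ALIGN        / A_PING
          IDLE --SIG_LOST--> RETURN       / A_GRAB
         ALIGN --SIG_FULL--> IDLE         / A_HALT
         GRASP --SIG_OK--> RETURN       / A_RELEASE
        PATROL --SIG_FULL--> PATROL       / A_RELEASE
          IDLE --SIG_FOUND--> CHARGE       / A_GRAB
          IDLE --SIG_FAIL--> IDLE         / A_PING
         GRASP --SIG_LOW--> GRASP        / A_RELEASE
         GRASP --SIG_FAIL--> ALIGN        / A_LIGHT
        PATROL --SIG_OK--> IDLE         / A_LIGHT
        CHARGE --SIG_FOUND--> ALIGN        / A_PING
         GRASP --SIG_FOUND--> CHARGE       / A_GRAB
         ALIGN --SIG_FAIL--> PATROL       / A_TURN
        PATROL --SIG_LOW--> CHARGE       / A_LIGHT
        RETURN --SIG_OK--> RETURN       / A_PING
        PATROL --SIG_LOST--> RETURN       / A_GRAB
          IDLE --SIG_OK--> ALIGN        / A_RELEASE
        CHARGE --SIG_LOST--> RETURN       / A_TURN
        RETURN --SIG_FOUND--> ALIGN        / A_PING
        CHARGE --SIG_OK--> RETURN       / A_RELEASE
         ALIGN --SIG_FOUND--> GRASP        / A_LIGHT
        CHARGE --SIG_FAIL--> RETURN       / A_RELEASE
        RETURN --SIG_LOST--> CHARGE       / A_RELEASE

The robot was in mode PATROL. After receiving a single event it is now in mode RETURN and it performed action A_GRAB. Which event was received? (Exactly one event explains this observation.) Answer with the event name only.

SIG_LOST

try SIG_LOST: (PATROL, SIG_LOST) → (RETURN, A_GRAB)  ← matches
try SIG_FULL: (PATROL, SIG_FULL) → (PATROL, A_RELEASE)
try SIG_LOW: (PATROL, SIG_LOW) → (CHARGE, A_LIGHT)
try SIG_FOUND: (PATROL, SIG_FOUND) → (ALIGN, A_LIGHT)
try SIG_OK: (PATROL, SIG_OK) → (IDLE, A_LIGHT)
try SIG_FAIL: (PATROL, SIG_FAIL) → (GRASP, A_LIGHT)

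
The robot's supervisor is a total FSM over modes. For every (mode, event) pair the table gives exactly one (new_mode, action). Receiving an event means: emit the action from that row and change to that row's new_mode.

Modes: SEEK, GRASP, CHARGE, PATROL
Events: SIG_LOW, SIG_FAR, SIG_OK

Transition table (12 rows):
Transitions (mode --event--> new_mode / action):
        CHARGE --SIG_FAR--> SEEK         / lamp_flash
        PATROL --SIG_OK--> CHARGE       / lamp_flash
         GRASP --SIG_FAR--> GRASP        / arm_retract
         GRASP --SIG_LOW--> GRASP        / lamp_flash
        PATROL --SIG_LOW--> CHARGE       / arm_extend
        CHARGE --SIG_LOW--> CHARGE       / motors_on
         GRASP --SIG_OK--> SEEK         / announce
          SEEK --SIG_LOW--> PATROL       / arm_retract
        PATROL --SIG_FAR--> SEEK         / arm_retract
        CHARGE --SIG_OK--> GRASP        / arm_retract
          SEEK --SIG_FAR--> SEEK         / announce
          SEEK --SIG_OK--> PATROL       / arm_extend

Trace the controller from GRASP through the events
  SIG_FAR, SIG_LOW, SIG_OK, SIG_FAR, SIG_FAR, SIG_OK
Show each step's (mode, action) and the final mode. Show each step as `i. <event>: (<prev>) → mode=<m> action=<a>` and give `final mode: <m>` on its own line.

final mode: PATROL

1. SIG_FAR: (GRASP) → mode=GRASP action=arm_retract
2. SIG_LOW: (GRASP) → mode=GRASP action=lamp_flash
3. SIG_OK: (GRASP) → mode=SEEK action=announce
4. SIG_FAR: (SEEK) → mode=SEEK action=announce
5. SIG_FAR: (SEEK) → mode=SEEK action=announce
6. SIG_OK: (SEEK) → mode=PATROL action=arm_extend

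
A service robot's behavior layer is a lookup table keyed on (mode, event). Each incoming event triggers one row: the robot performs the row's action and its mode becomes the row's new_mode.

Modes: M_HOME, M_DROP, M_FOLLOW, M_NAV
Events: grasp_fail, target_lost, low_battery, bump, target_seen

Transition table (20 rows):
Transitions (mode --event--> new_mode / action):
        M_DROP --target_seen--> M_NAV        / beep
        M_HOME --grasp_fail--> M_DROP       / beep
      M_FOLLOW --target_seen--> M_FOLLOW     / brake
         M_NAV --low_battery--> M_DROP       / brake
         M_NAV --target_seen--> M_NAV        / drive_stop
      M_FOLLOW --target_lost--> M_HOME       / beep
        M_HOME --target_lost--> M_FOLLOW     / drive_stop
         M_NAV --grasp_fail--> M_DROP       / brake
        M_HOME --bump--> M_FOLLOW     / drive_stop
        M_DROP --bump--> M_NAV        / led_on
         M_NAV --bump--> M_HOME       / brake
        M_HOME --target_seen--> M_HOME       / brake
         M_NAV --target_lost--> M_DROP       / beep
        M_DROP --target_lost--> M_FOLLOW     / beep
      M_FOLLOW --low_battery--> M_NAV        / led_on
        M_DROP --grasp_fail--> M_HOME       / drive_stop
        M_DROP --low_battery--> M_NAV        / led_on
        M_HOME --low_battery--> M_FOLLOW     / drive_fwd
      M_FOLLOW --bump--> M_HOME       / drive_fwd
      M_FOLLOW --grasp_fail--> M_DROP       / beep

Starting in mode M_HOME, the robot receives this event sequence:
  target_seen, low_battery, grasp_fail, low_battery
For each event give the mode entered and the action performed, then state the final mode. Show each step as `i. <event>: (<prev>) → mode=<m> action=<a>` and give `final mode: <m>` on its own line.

1. target_seen: (M_HOME) → mode=M_HOME action=brake
2. low_battery: (M_HOME) → mode=M_FOLLOW action=drive_fwd
3. grasp_fail: (M_FOLLOW) → mode=M_DROP action=beep
4. low_battery: (M_DROP) → mode=M_NAV action=led_on

final mode: M_NAV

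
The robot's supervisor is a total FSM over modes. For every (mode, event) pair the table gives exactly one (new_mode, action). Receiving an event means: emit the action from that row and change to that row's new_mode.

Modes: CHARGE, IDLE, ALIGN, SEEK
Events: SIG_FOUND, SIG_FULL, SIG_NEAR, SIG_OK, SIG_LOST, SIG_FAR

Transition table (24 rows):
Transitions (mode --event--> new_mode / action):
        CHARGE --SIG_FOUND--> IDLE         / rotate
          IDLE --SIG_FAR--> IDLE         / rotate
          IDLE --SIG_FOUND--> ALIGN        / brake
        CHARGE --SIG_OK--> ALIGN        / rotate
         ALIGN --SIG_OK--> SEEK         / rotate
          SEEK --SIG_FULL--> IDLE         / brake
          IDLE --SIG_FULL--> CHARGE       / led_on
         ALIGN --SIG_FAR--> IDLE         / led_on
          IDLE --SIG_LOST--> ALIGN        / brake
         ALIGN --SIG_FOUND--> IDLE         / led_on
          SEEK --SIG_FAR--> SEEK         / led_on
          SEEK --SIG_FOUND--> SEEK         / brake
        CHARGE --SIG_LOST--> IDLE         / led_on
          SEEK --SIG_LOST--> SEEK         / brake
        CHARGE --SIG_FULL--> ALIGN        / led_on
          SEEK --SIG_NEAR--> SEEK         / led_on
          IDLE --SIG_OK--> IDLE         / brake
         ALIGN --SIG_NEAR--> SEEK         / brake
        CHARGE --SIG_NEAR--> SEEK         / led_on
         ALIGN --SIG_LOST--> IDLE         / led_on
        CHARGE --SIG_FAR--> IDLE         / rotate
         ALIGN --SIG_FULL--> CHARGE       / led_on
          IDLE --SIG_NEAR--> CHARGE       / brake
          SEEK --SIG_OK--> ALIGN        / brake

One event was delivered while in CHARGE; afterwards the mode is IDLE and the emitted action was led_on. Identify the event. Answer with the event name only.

try SIG_FOUND: (CHARGE, SIG_FOUND) → (IDLE, rotate)
try SIG_FULL: (CHARGE, SIG_FULL) → (ALIGN, led_on)
try SIG_NEAR: (CHARGE, SIG_NEAR) → (SEEK, led_on)
try SIG_OK: (CHARGE, SIG_OK) → (ALIGN, rotate)
try SIG_LOST: (CHARGE, SIG_LOST) → (IDLE, led_on)  ← matches
try SIG_FAR: (CHARGE, SIG_FAR) → (IDLE, rotate)

SIG_LOST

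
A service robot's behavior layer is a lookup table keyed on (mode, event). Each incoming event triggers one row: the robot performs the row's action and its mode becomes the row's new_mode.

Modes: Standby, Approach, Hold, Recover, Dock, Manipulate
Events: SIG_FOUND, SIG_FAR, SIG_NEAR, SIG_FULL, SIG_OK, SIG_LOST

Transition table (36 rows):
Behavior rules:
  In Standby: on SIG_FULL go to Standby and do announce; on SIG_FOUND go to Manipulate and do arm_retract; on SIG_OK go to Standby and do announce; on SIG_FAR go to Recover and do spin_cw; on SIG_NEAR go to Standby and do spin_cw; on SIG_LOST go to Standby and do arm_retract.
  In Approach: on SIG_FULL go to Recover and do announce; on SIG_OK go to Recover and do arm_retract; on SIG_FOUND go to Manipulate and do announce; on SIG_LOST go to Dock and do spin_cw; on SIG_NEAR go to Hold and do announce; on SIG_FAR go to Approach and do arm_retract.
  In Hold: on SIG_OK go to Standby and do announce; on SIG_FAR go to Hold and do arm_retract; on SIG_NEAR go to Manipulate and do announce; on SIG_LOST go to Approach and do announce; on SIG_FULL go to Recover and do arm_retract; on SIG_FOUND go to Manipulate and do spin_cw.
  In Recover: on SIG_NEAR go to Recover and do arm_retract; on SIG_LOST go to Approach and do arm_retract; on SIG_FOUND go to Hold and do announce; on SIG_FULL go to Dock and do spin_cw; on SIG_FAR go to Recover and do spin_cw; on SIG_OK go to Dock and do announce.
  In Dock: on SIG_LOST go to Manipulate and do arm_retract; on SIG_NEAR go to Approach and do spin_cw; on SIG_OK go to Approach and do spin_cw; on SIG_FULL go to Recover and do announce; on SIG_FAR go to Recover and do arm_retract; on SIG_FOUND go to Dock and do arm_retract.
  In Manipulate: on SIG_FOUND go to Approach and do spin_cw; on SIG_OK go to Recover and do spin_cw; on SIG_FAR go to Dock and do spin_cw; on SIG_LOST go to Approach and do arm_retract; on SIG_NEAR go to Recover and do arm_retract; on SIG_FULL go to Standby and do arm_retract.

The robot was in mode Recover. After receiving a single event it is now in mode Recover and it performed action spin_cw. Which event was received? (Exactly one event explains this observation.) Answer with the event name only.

try SIG_FOUND: (Recover, SIG_FOUND) → (Hold, announce)
try SIG_FAR: (Recover, SIG_FAR) → (Recover, spin_cw)  ← matches
try SIG_NEAR: (Recover, SIG_NEAR) → (Recover, arm_retract)
try SIG_FULL: (Recover, SIG_FULL) → (Dock, spin_cw)
try SIG_OK: (Recover, SIG_OK) → (Dock, announce)
try SIG_LOST: (Recover, SIG_LOST) → (Approach, arm_retract)

SIG_FAR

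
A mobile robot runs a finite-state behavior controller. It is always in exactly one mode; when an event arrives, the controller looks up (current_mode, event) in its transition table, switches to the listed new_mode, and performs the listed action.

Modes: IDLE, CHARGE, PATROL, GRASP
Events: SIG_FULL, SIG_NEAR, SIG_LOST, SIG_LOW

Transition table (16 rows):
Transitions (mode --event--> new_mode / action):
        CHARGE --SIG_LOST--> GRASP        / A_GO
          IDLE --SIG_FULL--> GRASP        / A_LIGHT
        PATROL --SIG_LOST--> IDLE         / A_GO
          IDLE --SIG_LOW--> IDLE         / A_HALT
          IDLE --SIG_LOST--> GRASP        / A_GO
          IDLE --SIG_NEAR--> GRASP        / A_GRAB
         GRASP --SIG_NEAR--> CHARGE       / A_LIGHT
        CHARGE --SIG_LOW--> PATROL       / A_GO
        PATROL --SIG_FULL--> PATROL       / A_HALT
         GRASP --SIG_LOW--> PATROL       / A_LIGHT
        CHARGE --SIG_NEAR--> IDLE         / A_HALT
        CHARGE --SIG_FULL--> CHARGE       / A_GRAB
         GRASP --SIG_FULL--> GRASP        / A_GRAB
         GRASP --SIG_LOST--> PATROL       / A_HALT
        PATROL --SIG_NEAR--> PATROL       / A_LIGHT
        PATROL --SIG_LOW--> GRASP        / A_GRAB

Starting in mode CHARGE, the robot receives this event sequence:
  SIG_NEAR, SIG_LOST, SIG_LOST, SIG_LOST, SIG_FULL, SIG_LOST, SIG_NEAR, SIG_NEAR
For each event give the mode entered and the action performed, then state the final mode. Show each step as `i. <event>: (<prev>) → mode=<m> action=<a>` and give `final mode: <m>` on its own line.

final mode: PATROL

1. SIG_NEAR: (CHARGE) → mode=IDLE action=A_HALT
2. SIG_LOST: (IDLE) → mode=GRASP action=A_GO
3. SIG_LOST: (GRASP) → mode=PATROL action=A_HALT
4. SIG_LOST: (PATROL) → mode=IDLE action=A_GO
5. SIG_FULL: (IDLE) → mode=GRASP action=A_LIGHT
6. SIG_LOST: (GRASP) → mode=PATROL action=A_HALT
7. SIG_NEAR: (PATROL) → mode=PATROL action=A_LIGHT
8. SIG_NEAR: (PATROL) → mode=PATROL action=A_LIGHT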